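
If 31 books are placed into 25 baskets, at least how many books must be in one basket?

By the pigeonhole principle: ceiling(31/25).

Final answer: 2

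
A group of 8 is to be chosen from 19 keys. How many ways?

C(19,8) = 19!/(8! x 11!).

Final answer: \binom{19}{8} = 75582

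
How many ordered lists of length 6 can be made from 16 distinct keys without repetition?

P(16,6) = 16!/(16-6)! = 16!/10!.

Final answer: P(16,6) = 5765760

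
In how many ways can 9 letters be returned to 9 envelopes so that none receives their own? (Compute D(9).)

D(n) = (n-1)(D(n-1) + D(n-2)), D(0)=1, D(1)=0.
D(2) = 1 x (0 + 1) = 1
D(3) = 2 x (1 + 0) = 2
D(4) = 3 x (2 + 1) = 9
D(5) = 4 x (9 + 2) = 44
D(6) = 5 x (44 + 9) = 265
D(7) = 6 x (265 + 44) = 1854
D(8) = 7 x (1854 + 265) = 14833
D(9) = 8 x (D(8) + D(7)) = 8 x (14833 + 1854)

Final answer: D(9) = 133496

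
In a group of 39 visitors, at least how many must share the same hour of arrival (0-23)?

There are 24 possible values for hour of arrival (0-23). With 39 visitors and 24 categories, by pigeonhole: ceiling(39/24).

Final answer: 2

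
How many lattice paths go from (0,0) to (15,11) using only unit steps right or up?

Each path has 15 right steps and 11 up steps in some order (26 steps total).
Choose which 11 of the 26 steps are up: C(26,11).

Final answer: C(26,11) = 7726160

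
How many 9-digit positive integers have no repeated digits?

First digit: 9 (not 0). Second: 9 (not first). Third: 8, etc.
Total: 9 x 9 x 8 x 7 x 6 x 5 x 4 x 3 x 2.

Final answer: 3265920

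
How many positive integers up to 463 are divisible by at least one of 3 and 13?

Multiples of 3: 154. Multiples of 13: 35. Of both (lcm=39): 11.
By inclusion-exclusion: 154 + 35 - 11.

Final answer: 178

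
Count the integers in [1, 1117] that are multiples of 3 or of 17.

Multiples of 3: 372. Multiples of 17: 65. Of both (lcm=51): 21.
By inclusion-exclusion: 372 + 65 - 21.

Final answer: 416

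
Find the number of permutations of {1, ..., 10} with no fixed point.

D(n) = (n-1)(D(n-1) + D(n-2)), D(0)=1, D(1)=0.
Building up: D(2)=1, D(3)=2, D(4)=9, D(5)=44, D(6)=265, D(7)=1854, D(8)=14833, D(9)=133496.
D(10) = 9 x (D(9) + D(8)) = 9 x (133496 + 14833).

Final answer: D(10) = 1334961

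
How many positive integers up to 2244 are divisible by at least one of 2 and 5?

Multiples of 2: 1122. Multiples of 5: 448. Of both (lcm=10): 224.
By inclusion-exclusion: 1122 + 448 - 224.

Final answer: 1346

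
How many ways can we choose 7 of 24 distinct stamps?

C(24,7) = 24!/(7! x 17!).

Final answer: \binom{24}{7} = 346104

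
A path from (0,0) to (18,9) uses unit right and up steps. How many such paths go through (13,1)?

Paths (0,0)->(13,1): C(14,1) = 14.
Paths (13,1)->(18,9): C(13,8) = 1287.
By multiplication principle: 14 x 1287.

Final answer: 18018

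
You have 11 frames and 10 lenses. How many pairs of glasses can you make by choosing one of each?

By the multiplication principle: 11 x 10.

Final answer: 110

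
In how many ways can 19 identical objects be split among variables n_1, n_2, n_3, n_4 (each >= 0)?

Stars and bars with 19 stars and 3 bars:
C(19+4-1, 4-1) = C(22,3).

Final answer: C(22,3) = 1540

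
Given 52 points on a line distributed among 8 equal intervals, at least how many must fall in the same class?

By pigeonhole with 52 objects and 8 categories: ceiling(52/8).

Final answer: 7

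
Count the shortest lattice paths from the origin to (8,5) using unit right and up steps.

Each path has 8 right steps and 5 up steps in some order (13 steps total).
Choose which 5 of the 13 steps are up: C(13,5).

Final answer: C(13,5) = 1287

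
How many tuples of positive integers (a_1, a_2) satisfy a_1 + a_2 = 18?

Substitute a'_i = a_i - 1 (so a'_i >= 0). Then sum a'_i = 18 - 2 = 16.
Stars and bars: C(16+2-1, 2-1) = C(17,1).

Final answer: C(17,1) = 17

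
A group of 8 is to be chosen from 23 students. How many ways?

C(23,8) = 23!/(8! x (23-8)!).

Final answer: C(23,8) = 490314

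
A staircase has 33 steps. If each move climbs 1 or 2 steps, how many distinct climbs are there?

Let f(n) count the ways. The last step is size 1 or 2, so f(n) = f(n-1) + f(n-2) with f(1)=1, f(2)=2.
Building up term by term: f(1)=1, f(2)=2, f(3)=3, f(4)=5, f(5)=8, f(6)=13, f(7)=21, f(8)=34, f(9)=55, f(10)=89, f(11)=144, f(12)=233, f(13)=377, f(14)=610, f(15)=987, f(16)=1597, f(17)=2584, f(18)=4181, f(19)=6765, f(20)=10946, f(21)=17711, f(22)=28657, f(23)=46368, f(24)=75025, f(25)=121393, f(26)=196418, f(27)=317811, f(28)=514229, f(29)=832040, f(30)=1346269, f(31)=2178309, f(32)=3524578, f(33)=5702887.

Final answer: 5702887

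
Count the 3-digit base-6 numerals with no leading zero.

Leading digit: 5 options (nonzero). Other 2 digit(s): 6 options each.
Total: 5 x 6^2.

Final answer: 180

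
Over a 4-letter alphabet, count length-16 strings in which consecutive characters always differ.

Let g(n) count such strings. g(1) = 4, and each valid string of length n-1 extends in 3 ways (any symbol but the last), so g(n) = 3 g(n-1).
Total: g(16) = 4 x 3^15.

Final answer: 4 x 3^{15} = 57395628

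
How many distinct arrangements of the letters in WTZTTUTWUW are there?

Letters (T:4, U:2, W:3, Z:1). Total letters: 10.
Permutations = 10!/(4! x 3! x 2!).

Final answer: 12600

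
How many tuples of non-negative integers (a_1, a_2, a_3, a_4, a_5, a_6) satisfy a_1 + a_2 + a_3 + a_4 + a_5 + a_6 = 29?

Stars and bars with 29 stars and 5 bars:
C(29+6-1, 6-1) = C(34,5).

Final answer: C(34,5) = 278256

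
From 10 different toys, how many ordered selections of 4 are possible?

P(10,4) = 10!/(10-4)! = 10!/6!.

Final answer: P(10,4) = 5040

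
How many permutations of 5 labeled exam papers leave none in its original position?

Derangements satisfy D(n) = (n-1)(D(n-1) + D(n-2)), starting from D(0)=1, D(1)=0.
D(2) = 1 x (0 + 1) = 1
D(3) = 2 x (1 + 0) = 2
D(4) = 3 x (2 + 1) = 9
D(5) = 4 x (D(4) + D(3)) = 4 x (9 + 2)

Final answer: D(5) = 44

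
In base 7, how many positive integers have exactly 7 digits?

In base 7, the leading digit has 6 choices (1..6); each of the remaining 6 digits has 7 choices.
Total: 6 x 7^6.

Final answer: 705894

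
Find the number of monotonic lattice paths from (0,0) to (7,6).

Each path has 7 right steps and 6 up steps in some order (13 steps total).
Choose which 6 of the 13 steps are up: C(13,6).

Final answer: C(13,6) = 1716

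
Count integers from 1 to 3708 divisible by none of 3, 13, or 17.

|div by 3|=1236, |div by 13|=285, |div by 17|=218.
|div by 3&13|=95, |div by 3&17|=72, |div by 13&17|=16, |div by all|=5.
By inclusion-exclusion, divisible by at least one: 1236+285+218-95-72-16+5 = 1561.
Not divisible by any: 3708 - 1561.

Final answer: 2147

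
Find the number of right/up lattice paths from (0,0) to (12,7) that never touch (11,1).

Total paths to (12,7): C(19,7) = 50388.
Paths through (11,1): C(12,1) x C(7,6) = 84.
Avoiding (11,1): 50388 - 84.

Final answer: 50304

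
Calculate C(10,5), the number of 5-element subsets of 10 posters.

C(10,5) = 10!/(5! x (10-5)!).

Final answer: C(10,5) = 252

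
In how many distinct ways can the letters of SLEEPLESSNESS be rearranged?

Letters (E:4, L:2, N:1, P:1, S:5). Total letters: 13.
Permutations = 13!/(5! x 4! x 2!).

Final answer: 1081080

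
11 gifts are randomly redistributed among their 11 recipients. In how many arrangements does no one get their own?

D(n) = (n-1)(D(n-1) + D(n-2)), D(0)=1, D(1)=0.
D(2) = 1 x (0 + 1) = 1
D(3) = 2 x (1 + 0) = 2
D(4) = 3 x (2 + 1) = 9
D(5) = 4 x (9 + 2) = 44
D(6) = 5 x (44 + 9) = 265
D(7) = 6 x (265 + 44) = 1854
D(8) = 7 x (1854 + 265) = 14833
D(9) = 8 x (14833 + 1854) = 133496
D(10) = 9 x (133496 + 14833) = 1334961
D(11) = 10 x (D(10) + D(9)) = 10 x (1334961 + 133496)

Final answer: D(11) = 14684570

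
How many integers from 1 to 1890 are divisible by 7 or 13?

Multiples of 7: 270. Multiples of 13: 145. Of both (lcm=91): 20.
By inclusion-exclusion: 270 + 145 - 20.

Final answer: 395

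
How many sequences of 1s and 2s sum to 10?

Let f(n) be the number of climbs. Removing the last move (1 or 2 steps) gives f(n) = f(n-1) + f(n-2); base cases f(1)=1, f(2)=2.
Iterating the recurrence: f(1)=1, f(2)=2, f(3)=3, f(4)=5, f(5)=8, f(6)=13, f(7)=21, f(8)=34, f(9)=55, f(10)=89.

Final answer: 89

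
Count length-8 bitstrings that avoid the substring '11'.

Classify by the final bit: ...0 gives a(n-1) strings, ...01 gives a(n-2) strings. Thus a(n) = a(n-1) + a(n-2) with a(1)=2, a(2)=3.
Iterating the recurrence: a(1)=2, a(2)=3, a(3)=5, a(4)=8, a(5)=13, a(6)=21, a(7)=34, a(8)=55.

Final answer: 55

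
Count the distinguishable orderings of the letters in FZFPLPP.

Letters (F:2, L:1, P:3, Z:1). Total letters: 7.
Permutations = 7!/(3! x 2!).

Final answer: 420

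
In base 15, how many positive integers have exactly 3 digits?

These are the integers in [15^2, 15^3), so the count is 15^3 - 15^2 = 14 x 15^2.

Final answer: 3150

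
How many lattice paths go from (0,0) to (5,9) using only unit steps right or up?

Each path has 5 right steps and 9 up steps in some order (14 steps total).
Choose which 9 of the 14 steps are up: C(14,9).

Final answer: C(14,9) = 2002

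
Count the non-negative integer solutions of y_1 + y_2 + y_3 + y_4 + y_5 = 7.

Stars and bars with 7 stars and 4 bars:
C(7+5-1, 5-1) = C(11,4).

Final answer: C(11,4) = 330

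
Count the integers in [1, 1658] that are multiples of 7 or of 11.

Multiples of 7: 236. Multiples of 11: 150. Of both (lcm=77): 21.
By inclusion-exclusion: 236 + 150 - 21.

Final answer: 365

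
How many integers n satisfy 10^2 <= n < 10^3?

The leading digit cannot be 0 (9 options); the other 2 digits can be anything (10 options each).
Total: 9 x 10^2.

Final answer: 900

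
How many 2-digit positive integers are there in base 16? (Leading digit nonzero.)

These are the integers in [16^1, 16^2), so the count is 16^2 - 16^1 = 15 x 16^1.

Final answer: 240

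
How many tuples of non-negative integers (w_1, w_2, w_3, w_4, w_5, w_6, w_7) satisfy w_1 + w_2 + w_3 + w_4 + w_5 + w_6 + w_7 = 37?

Stars and bars with 37 stars and 6 bars:
C(37+7-1, 7-1) = C(43,6).

Final answer: C(43,6) = 6096454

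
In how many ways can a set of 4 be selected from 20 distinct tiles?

C(20,4) = 20!/(4! x (20-4)!).

Final answer: C(20,4) = 4845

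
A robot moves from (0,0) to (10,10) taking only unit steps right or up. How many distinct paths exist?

Each path has 10 right steps and 10 up steps in some order (20 steps total).
Choose which 10 of the 20 steps are up: C(20,10).

Final answer: C(20,10) = 184756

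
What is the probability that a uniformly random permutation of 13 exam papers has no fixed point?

Use the recurrence D(n) = (n-1)(D(n-1) + D(n-2)) with D(0)=1, D(1)=0.
Building up: D(2)=1, D(3)=2, D(4)=9, D(5)=44, D(6)=265, D(7)=1854, D(8)=14833, D(9)=133496, D(10)=1334961, D(11)=14684570, D(12)=176214841, D(13)=2290792932.
Total arrangements: 13! = 6227020800.
Probability = D(13)/13! = 63633137/172972800.

Final answer: D(13)/13! = 2290792932/6227020800 = 0.367879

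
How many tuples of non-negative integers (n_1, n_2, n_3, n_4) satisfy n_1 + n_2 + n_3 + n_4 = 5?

Stars and bars with 5 stars and 3 bars:
C(5+4-1, 4-1) = C(8,3).

Final answer: C(8,3) = 56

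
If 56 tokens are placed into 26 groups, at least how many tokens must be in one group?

By the pigeonhole principle: ceiling(56/26).

Final answer: 3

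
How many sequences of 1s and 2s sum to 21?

Let f(n) be the number of climbs. Removing the last move (1 or 2 steps) gives f(n) = f(n-1) + f(n-2); base cases f(1)=1, f(2)=2.
Iterating the recurrence: f(1)=1, f(2)=2, f(3)=3, f(4)=5, f(5)=8, f(6)=13, f(7)=21, f(8)=34, f(9)=55, f(10)=89, f(11)=144, f(12)=233, f(13)=377, f(14)=610, f(15)=987, f(16)=1597, f(17)=2584, f(18)=4181, f(19)=6765, f(20)=10946, f(21)=17711.

Final answer: 17711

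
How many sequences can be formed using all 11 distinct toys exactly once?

The number of ways to arrange 11 distinct objects is 11!.

Final answer: 11! = 39916800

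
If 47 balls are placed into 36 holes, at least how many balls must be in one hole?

By the pigeonhole principle: ceiling(47/36).

Final answer: 2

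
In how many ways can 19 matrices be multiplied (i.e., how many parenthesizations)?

The structures are counted by the Catalan number C_n. Here n = 19 - 1 = 18.
Using C_0 = 1 and C_(k+1) = C_k x 2(2k+1)/(k+2), build up term by term: C_1=1, C_2=2, C_3=5, C_4=14, C_5=42, C_6=132, C_7=429, C_8=1430, C_9=4862, C_10=16796, C_11=58786, C_12=208012, C_13=742900, C_14=2674440, C_15=9694845, C_16=35357670, C_17=129644790, C_18=477638700.

Final answer: C_{18} = 477638700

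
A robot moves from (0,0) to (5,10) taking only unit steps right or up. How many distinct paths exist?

Each path has 5 right steps and 10 up steps in some order (15 steps total).
Choose which 10 of the 15 steps are up: C(15,10).

Final answer: C(15,10) = 3003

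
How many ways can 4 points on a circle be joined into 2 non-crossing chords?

The structures are counted by the Catalan number C_n. Here n = 4/2 = 2.
C_n = C(2n,n)/(n+1), so C_{2} = C(4,2)/3 = 6/3.

Final answer: C_{2} = 2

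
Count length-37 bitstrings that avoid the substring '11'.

Let a(n) count valid strings. If the last bit is 0 the prefix is any valid string of length n-1; if it is 1 the string must end in 01 with a valid prefix of length n-2. So a(n) = a(n-1) + a(n-2), a(1)=2, a(2)=3.
Iterating the recurrence: a(1)=2, a(2)=3, a(3)=5, a(4)=8, a(5)=13, a(6)=21, a(7)=34, a(8)=55, a(9)=89, a(10)=144, a(11)=233, a(12)=377, a(13)=610, a(14)=987, a(15)=1597, a(16)=2584, a(17)=4181, a(18)=6765, a(19)=10946, a(20)=17711, a(21)=28657, a(22)=46368, a(23)=75025, a(24)=121393, a(25)=196418, a(26)=317811, a(27)=514229, a(28)=832040, a(29)=1346269, a(30)=2178309, a(31)=3524578, a(32)=5702887, a(33)=9227465, a(34)=14930352, a(35)=24157817, a(36)=39088169, a(37)=63245986.

Final answer: 63245986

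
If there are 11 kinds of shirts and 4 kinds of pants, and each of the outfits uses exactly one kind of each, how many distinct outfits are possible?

By the multiplication principle: 11 x 4.

Final answer: 44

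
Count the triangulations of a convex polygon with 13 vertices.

The structures are counted by the Catalan number C_n. Here n = 13 - 2 = 11.
C_n = C(2n,n) - C(2n,n+1), so C_{11} = C(22,11) - C(22,12) = 705432 - 646646.

Final answer: C_{11} = 58786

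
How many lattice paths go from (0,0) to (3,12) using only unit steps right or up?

Each path has 3 right steps and 12 up steps in some order (15 steps total).
Choose which 12 of the 15 steps are up: C(15,12).

Final answer: C(15,12) = 455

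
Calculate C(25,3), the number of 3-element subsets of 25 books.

C(25,3) = 25!/(3! x 22!).

Final answer: \binom{25}{3} = 2300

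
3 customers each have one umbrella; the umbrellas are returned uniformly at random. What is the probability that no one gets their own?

Derangements satisfy D(n) = (n-1)(D(n-1) + D(n-2)), starting from D(0)=1, D(1)=0.
Building up: D(2)=1, D(3)=2.
Total arrangements: 3! = 6.
Probability = D(3)/3! = 1/3.

Final answer: D(3)/3! = 2/6 = 0.333333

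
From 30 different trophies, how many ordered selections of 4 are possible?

P(30,4) = 30!/(30-4)! = 30!/26!.

Final answer: P(30,4) = 657720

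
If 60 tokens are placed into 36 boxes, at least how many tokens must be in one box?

By the pigeonhole principle: ceiling(60/36).

Final answer: 2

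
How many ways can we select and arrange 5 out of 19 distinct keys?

P(19,5) = 19!/(19-5)! = 19!/14!.

Final answer: P(19,5) = 1395360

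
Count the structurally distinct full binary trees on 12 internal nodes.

This is a standard Catalan-number count: the answer is C_n. Here n = 12.
C_n = (2n)!/(n!(n+1)!), so C_{12} = 24!/(12! x 13!) = C(24,12)/13 = 2704156/13.

Final answer: C_{12} = 208012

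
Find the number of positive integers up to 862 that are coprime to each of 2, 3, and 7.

|div by 2|=431, |div by 3|=287, |div by 7|=123.
|div by 2&3|=143, |div by 2&7|=61, |div by 3&7|=41, |div by all|=20.
By inclusion-exclusion, divisible by at least one: 431+287+123-143-61-41+20 = 616.
Not divisible by any: 862 - 616.

Final answer: 246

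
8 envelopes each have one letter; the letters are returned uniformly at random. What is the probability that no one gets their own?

Derangements satisfy D(n) = (n-1)(D(n-1) + D(n-2)), starting from D(0)=1, D(1)=0.
Building up: D(2)=1, D(3)=2, D(4)=9, D(5)=44, D(6)=265, D(7)=1854, D(8)=14833.
Total arrangements: 8! = 40320.
Probability = D(8)/8! = 2119/5760.

Final answer: D(8)/8! = 14833/40320 = 0.367882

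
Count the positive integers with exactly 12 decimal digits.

These are the integers in [10^11, 10^12), so the count is 10^12 - 10^11 = 9 x 10^11.

Final answer: 900000000000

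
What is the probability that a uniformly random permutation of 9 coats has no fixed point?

D(n) = (n-1)(D(n-1) + D(n-2)), D(0)=1, D(1)=0.
Building up: D(2)=1, D(3)=2, D(4)=9, D(5)=44, D(6)=265, D(7)=1854, D(8)=14833, D(9)=133496.
Total arrangements: 9! = 362880.
Probability = D(9)/9! = 16687/45360.

Final answer: D(9)/9! = 133496/362880 = 0.367879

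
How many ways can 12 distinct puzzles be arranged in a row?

The number of ways to arrange 12 distinct objects is 12!.

Final answer: 12! = 479001600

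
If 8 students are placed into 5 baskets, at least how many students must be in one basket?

By the pigeonhole principle: ceiling(8/5).

Final answer: 2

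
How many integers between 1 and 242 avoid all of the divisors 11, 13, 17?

|div by 11|=22, |div by 13|=18, |div by 17|=14.
|div by 11&13|=1, |div by 11&17|=1, |div by 13&17|=1, |div by all|=0.
By inclusion-exclusion, divisible by at least one: 22+18+14-1-1-1+0 = 51.
Not divisible by any: 242 - 51.

Final answer: 191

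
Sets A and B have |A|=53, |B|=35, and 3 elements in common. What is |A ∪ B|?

|A union B| = |A| + |B| - |A intersect B| = 53 + 35 - 3.

Final answer: 85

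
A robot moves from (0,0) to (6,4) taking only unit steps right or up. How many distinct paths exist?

Each path has 6 right steps and 4 up steps in some order (10 steps total).
Choose which 4 of the 10 steps are up: C(10,4).

Final answer: C(10,4) = 210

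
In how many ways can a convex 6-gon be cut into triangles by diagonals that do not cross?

This is a standard Catalan-number count: the answer is C_n. Here n = 6 - 2 = 4.
C_n = (2n)!/(n!(n+1)!), so C_{4} = 8!/(4! x 5!) = C(8,4)/5 = 70/5.

Final answer: C_{4} = 14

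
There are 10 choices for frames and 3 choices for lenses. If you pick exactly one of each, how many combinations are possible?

By the multiplication principle: 10 x 3.

Final answer: 30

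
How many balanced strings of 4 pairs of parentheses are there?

The structures are counted by the Catalan number C_n. Here n = 4 (pairs).
C_n = C(2n,n) - C(2n,n+1), so C_{4} = C(8,4) - C(8,5) = 70 - 56.

Final answer: C_{4} = 14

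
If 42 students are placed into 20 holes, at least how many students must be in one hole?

By the pigeonhole principle: ceiling(42/20).

Final answer: 3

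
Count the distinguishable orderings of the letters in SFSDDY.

Letters (D:2, F:1, S:2, Y:1). Total letters: 6.
Permutations = 6!/(2! x 2!).

Final answer: 180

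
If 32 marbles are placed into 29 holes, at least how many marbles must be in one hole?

By the pigeonhole principle: ceiling(32/29).

Final answer: 2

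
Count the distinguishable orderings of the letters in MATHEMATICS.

Letters (A:2, C:1, E:1, H:1, I:1, M:2, S:1, T:2). Total letters: 11.
Permutations = 11!/(2! x 2! x 2!).

Final answer: 4989600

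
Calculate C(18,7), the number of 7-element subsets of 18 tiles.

C(18,7) = 18!/(7! x 11!).

Final answer: \binom{18}{7} = 31824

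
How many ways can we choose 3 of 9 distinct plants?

C(9,3) = 9!/(3! x (9-3)!).

Final answer: C(9,3) = 84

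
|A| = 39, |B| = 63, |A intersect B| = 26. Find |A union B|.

|A union B| = |A| + |B| - |A intersect B| = 39 + 63 - 26.

Final answer: 76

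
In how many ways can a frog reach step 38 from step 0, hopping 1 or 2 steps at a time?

Let f(n) count the ways. The last step is size 1 or 2, so f(n) = f(n-1) + f(n-2) with f(1)=1, f(2)=2.
Iterating the recurrence: f(1)=1, f(2)=2, f(3)=3, f(4)=5, f(5)=8, f(6)=13, f(7)=21, f(8)=34, f(9)=55, f(10)=89, f(11)=144, f(12)=233, f(13)=377, f(14)=610, f(15)=987, f(16)=1597, f(17)=2584, f(18)=4181, f(19)=6765, f(20)=10946, f(21)=17711, f(22)=28657, f(23)=46368, f(24)=75025, f(25)=121393, f(26)=196418, f(27)=317811, f(28)=514229, f(29)=832040, f(30)=1346269, f(31)=2178309, f(32)=3524578, f(33)=5702887, f(34)=9227465, f(35)=14930352, f(36)=24157817, f(37)=39088169, f(38)=63245986.

Final answer: 63245986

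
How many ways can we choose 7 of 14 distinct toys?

C(14,7) = 14!/(7! x (14-7)!).

Final answer: C(14,7) = 3432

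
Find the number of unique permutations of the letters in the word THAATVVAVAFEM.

Letters (A:4, E:1, F:1, H:1, M:1, T:2, V:3). Total letters: 13.
Permutations = 13!/(4! x 3! x 2!).

Final answer: 21621600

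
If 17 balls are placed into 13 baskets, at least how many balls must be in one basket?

By the pigeonhole principle: ceiling(17/13).

Final answer: 2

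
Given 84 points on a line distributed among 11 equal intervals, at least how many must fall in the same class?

By pigeonhole with 84 objects and 11 categories: ceiling(84/11).

Final answer: 8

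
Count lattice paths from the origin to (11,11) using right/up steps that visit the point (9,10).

Paths (0,0)->(9,10): C(19,10) = 92378.
Paths (9,10)->(11,11): C(3,1) = 3.
By multiplication principle: 92378 x 3.

Final answer: 277134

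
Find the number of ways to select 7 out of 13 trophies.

C(13,7) = 13!/(7! x 6!).

Final answer: \binom{13}{7} = 1716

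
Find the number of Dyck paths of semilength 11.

Total monotonic paths to (11,11): C(22,11) = 705432.
By the reflection principle, paths that go above the diagonal number C(22,12) = 646646.
Valid Dyck paths: 705432 - 646646.
(These counts are the Catalan numbers.)

Final answer: C_{11} = 58786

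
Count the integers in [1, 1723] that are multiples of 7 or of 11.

Multiples of 7: 246. Multiples of 11: 156. Of both (lcm=77): 22.
By inclusion-exclusion: 246 + 156 - 22.

Final answer: 380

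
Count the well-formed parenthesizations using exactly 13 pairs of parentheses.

The structures are counted by the Catalan number C_n. Here n = 13 (pairs).
C_n = C(2n,n) - C(2n,n+1), so C_{13} = C(26,13) - C(26,14) = 10400600 - 9657700.

Final answer: C_{13} = 742900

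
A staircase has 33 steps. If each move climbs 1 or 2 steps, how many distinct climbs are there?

Let f(n) count the ways. The last step is size 1 or 2, so f(n) = f(n-1) + f(n-2) with f(1)=1, f(2)=2.
Computing successive values: f(1)=1, f(2)=2, f(3)=3, f(4)=5, f(5)=8, f(6)=13, f(7)=21, f(8)=34, f(9)=55, f(10)=89, f(11)=144, f(12)=233, f(13)=377, f(14)=610, f(15)=987, f(16)=1597, f(17)=2584, f(18)=4181, f(19)=6765, f(20)=10946, f(21)=17711, f(22)=28657, f(23)=46368, f(24)=75025, f(25)=121393, f(26)=196418, f(27)=317811, f(28)=514229, f(29)=832040, f(30)=1346269, f(31)=2178309, f(32)=3524578, f(33)=5702887.

Final answer: 5702887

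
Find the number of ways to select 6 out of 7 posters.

C(7,6) = 7!/(6! x (7-6)!).

Final answer: C(7,6) = 7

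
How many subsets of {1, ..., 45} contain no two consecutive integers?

Let a(n) count such subsets of {1, ..., n}. Either n is excluded (a(n-1) ways) or n is included, forcing n-1 out (a(n-2) ways), so a(n) = a(n-1) + a(n-2) with a(1)=2, a(2)=3.
Computing successive values: a(1)=2, a(2)=3, a(3)=5, a(4)=8, a(5)=13, a(6)=21, a(7)=34, a(8)=55, a(9)=89, a(10)=144, a(11)=233, a(12)=377, a(13)=610, a(14)=987, a(15)=1597, a(16)=2584, a(17)=4181, a(18)=6765, a(19)=10946, a(20)=17711, a(21)=28657, a(22)=46368, a(23)=75025, a(24)=121393, a(25)=196418, a(26)=317811, a(27)=514229, a(28)=832040, a(29)=1346269, a(30)=2178309, a(31)=3524578, a(32)=5702887, a(33)=9227465, a(34)=14930352, a(35)=24157817, a(36)=39088169, a(37)=63245986, a(38)=102334155, a(39)=165580141, a(40)=267914296, a(41)=433494437, a(42)=701408733, a(43)=1134903170, a(44)=1836311903, a(45)=2971215073.

Final answer: 2971215073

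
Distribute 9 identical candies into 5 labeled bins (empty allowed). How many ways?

Stars and bars: C(n+k-1, k-1) = C(13,4).

Final answer: C(13,4) = 715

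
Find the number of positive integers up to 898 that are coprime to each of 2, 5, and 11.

|div by 2|=449, |div by 5|=179, |div by 11|=81.
|div by 2&5|=89, |div by 2&11|=40, |div by 5&11|=16, |div by all|=8.
By inclusion-exclusion, divisible by at least one: 449+179+81-89-40-16+8 = 572.
Not divisible by any: 898 - 572.

Final answer: 326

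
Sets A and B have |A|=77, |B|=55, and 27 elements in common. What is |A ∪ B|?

|A union B| = |A| + |B| - |A intersect B| = 77 + 55 - 27.

Final answer: 105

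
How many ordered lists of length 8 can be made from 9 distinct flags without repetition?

P(9,8) = 9!/(9-8)! = 9!/1!.

Final answer: P(9,8) = 362880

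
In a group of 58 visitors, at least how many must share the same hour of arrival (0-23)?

There are 24 possible values for hour of arrival (0-23). With 58 visitors and 24 categories, by pigeonhole: ceiling(58/24).

Final answer: 3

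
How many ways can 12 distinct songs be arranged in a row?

The number of ways to arrange 12 distinct objects is 12!.

Final answer: 12! = 479001600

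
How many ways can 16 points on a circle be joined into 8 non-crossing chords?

This is counted by the nth Catalan number C_n. Here n = 16/2 = 8.
Using C_0 = 1 and C_(k+1) = C_k x 2(2k+1)/(k+2), build up term by term: C_1=1, C_2=2, C_3=5, C_4=14, C_5=42, C_6=132, C_7=429, C_8=1430.

Final answer: C_{8} = 1430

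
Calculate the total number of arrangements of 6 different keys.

The number of ways to arrange 6 distinct objects is 6!.

Final answer: 6! = 720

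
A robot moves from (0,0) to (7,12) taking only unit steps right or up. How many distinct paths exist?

Each path has 7 right steps and 12 up steps in some order (19 steps total).
Choose which 12 of the 19 steps are up: C(19,12).

Final answer: C(19,12) = 50388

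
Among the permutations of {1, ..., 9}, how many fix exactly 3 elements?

Choose which 3 elements are fixed: C(9,3) = 84.
Derange the remaining 6 using D(j) = (j-1)(D(j-1) + D(j-2)), D(0)=1, D(1)=0: D(2)=1, D(3)=2, D(4)=9, D(5)=44, D(6)=265.
Total: 84 x 265.

Final answer: C(9,3) D(6) = 22260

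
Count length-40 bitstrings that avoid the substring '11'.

Classify by the final bit: ...0 gives a(n-1) strings, ...01 gives a(n-2) strings. Thus a(n) = a(n-1) + a(n-2) with a(1)=2, a(2)=3.
Building up term by term: a(1)=2, a(2)=3, a(3)=5, a(4)=8, a(5)=13, a(6)=21, a(7)=34, a(8)=55, a(9)=89, a(10)=144, a(11)=233, a(12)=377, a(13)=610, a(14)=987, a(15)=1597, a(16)=2584, a(17)=4181, a(18)=6765, a(19)=10946, a(20)=17711, a(21)=28657, a(22)=46368, a(23)=75025, a(24)=121393, a(25)=196418, a(26)=317811, a(27)=514229, a(28)=832040, a(29)=1346269, a(30)=2178309, a(31)=3524578, a(32)=5702887, a(33)=9227465, a(34)=14930352, a(35)=24157817, a(36)=39088169, a(37)=63245986, a(38)=102334155, a(39)=165580141, a(40)=267914296.

Final answer: 267914296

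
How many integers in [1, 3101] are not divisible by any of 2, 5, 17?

|div by 2|=1550, |div by 5|=620, |div by 17|=182.
|div by 2&5|=310, |div by 2&17|=91, |div by 5&17|=36, |div by all|=18.
By inclusion-exclusion, divisible by at least one: 1550+620+182-310-91-36+18 = 1933.
Not divisible by any: 3101 - 1933.

Final answer: 1168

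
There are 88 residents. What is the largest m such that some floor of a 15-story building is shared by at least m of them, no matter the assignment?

There are 15 possible values for floor of a 15-story building. With 88 residents and 15 categories, by pigeonhole: ceiling(88/15).

Final answer: 6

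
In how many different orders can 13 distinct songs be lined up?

The number of ways to arrange 13 distinct objects is 13!.

Final answer: 13! = 6227020800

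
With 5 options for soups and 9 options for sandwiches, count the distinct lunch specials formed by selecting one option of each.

By the multiplication principle: 5 x 9.

Final answer: 45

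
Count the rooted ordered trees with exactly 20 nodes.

The structures are counted by the Catalan number C_n. Here n = 20 - 1 = 19.
C_n = (2n)!/(n!(n+1)!), so C_{19} = 38!/(19! x 20!) = C(38,19)/20 = 35345263800/20.

Final answer: C_{19} = 1767263190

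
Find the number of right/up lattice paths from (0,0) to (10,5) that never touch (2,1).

Total paths to (10,5): C(15,5) = 3003.
Paths through (2,1): C(3,1) x C(12,4) = 1485.
Avoiding (2,1): 3003 - 1485.

Final answer: 1518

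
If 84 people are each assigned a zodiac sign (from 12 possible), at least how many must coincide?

There are 12 possible values for zodiac sign. With 84 people and 12 categories, by pigeonhole: ceiling(84/12).

Final answer: 7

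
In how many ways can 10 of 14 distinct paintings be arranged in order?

P(14,10) = 14!/(14-10)! = 14!/4!.

Final answer: P(14,10) = 3632428800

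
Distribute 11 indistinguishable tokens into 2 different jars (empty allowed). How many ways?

Stars and bars: C(n+k-1, k-1) = C(12,1).

Final answer: C(12,1) = 12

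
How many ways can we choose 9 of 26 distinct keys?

C(26,9) = 26!/(9! x 17!).

Final answer: \binom{26}{9} = 3124550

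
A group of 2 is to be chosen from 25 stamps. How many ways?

C(25,2) = 25!/(2! x (25-2)!).

Final answer: C(25,2) = 300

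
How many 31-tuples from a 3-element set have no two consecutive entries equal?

First character: 3 choices. Each subsequent: 2 choices (must differ from the previous one).
Total: 3 x 2^30.

Final answer: 3 x 2^{30} = 3221225472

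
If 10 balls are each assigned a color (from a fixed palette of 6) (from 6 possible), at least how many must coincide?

There are 6 possible values for color (from a fixed palette of 6). With 10 balls and 6 categories, by pigeonhole: ceiling(10/6).

Final answer: 2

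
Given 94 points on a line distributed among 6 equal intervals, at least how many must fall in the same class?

By pigeonhole with 94 objects and 6 categories: ceiling(94/6).

Final answer: 16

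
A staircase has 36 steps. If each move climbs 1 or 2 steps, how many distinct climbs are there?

Condition on the final move: it is a 1-step (f(n-1) ways to get there) or a 2-step (f(n-2) ways), so f(n) = f(n-1) + f(n-2), with f(1)=1, f(2)=2.
Computing successive values: f(1)=1, f(2)=2, f(3)=3, f(4)=5, f(5)=8, f(6)=13, f(7)=21, f(8)=34, f(9)=55, f(10)=89, f(11)=144, f(12)=233, f(13)=377, f(14)=610, f(15)=987, f(16)=1597, f(17)=2584, f(18)=4181, f(19)=6765, f(20)=10946, f(21)=17711, f(22)=28657, f(23)=46368, f(24)=75025, f(25)=121393, f(26)=196418, f(27)=317811, f(28)=514229, f(29)=832040, f(30)=1346269, f(31)=2178309, f(32)=3524578, f(33)=5702887, f(34)=9227465, f(35)=14930352, f(36)=24157817.

Final answer: 24157817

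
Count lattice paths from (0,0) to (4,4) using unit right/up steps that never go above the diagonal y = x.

Total monotonic paths to (4,4): C(8,4) = 70.
Reflecting each bad path at its first crossing gives a bijection with paths to (3,5): C(8,5) = 56.
Valid Dyck paths: 70 - 56.
(This is the Catalan number C_{4}.)

Final answer: C_{4} = 14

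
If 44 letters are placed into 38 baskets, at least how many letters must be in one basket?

By the pigeonhole principle: ceiling(44/38).

Final answer: 2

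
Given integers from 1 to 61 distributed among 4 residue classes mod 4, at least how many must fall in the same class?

By pigeonhole with 61 objects and 4 categories: ceiling(61/4).

Final answer: 16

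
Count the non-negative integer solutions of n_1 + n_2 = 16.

Stars and bars with 16 stars and 1 bars:
C(16+2-1, 2-1) = C(17,1).

Final answer: C(17,1) = 17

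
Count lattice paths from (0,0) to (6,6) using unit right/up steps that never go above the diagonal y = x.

Total monotonic paths to (6,6): C(12,6) = 924.
Reflecting each bad path at its first crossing gives a bijection with paths to (5,7): C(12,7) = 792.
Valid Dyck paths: 924 - 792.
(These counts are the Catalan numbers.)

Final answer: C_{6} = 132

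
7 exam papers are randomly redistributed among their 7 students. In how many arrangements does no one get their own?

Derangements satisfy D(n) = (n-1)(D(n-1) + D(n-2)), starting from D(0)=1, D(1)=0.
D(2) = 1 x (0 + 1) = 1
D(3) = 2 x (1 + 0) = 2
D(4) = 3 x (2 + 1) = 9
D(5) = 4 x (9 + 2) = 44
D(6) = 5 x (44 + 9) = 265
D(7) = 6 x (D(6) + D(5)) = 6 x (265 + 44)

Final answer: D(7) = 1854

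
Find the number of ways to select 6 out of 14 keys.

C(14,6) = 14!/(6! x (14-6)!).

Final answer: C(14,6) = 3003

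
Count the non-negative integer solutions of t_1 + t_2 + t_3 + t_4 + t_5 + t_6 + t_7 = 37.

Stars and bars with 37 stars and 6 bars:
C(37+7-1, 7-1) = C(43,6).

Final answer: C(43,6) = 6096454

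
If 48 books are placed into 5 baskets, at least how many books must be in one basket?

By the pigeonhole principle: ceiling(48/5).

Final answer: 10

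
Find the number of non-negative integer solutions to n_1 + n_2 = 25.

Stars and bars with 25 stars and 1 bars:
C(25+2-1, 2-1) = C(26,1).

Final answer: C(26,1) = 26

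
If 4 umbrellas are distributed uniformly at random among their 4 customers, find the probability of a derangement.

Use the recurrence D(n) = (n-1)(D(n-1) + D(n-2)) with D(0)=1, D(1)=0.
Building up: D(2)=1, D(3)=2, D(4)=9.
Total arrangements: 4! = 24.
Probability = D(4)/4! = 3/8.

Final answer: D(4)/4! = 9/24 = 0.375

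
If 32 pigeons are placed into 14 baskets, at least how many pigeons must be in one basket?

By the pigeonhole principle: ceiling(32/14).

Final answer: 3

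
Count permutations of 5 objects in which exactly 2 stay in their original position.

Choose which 2 elements are fixed: C(5,2) = 10.
Derange the remaining 3 using D(j) = (j-1)(D(j-1) + D(j-2)), D(0)=1, D(1)=0: D(2)=1, D(3)=2.
Total: 10 x 2.

Final answer: C(5,2) D(3) = 20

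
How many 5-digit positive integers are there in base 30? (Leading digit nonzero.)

These are the integers in [30^4, 30^5), so the count is 30^5 - 30^4 = 29 x 30^4.

Final answer: 23490000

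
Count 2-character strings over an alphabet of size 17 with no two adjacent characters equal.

First character: 17 choices. Each subsequent: 16 choices (must differ from the previous one).
Total: 17 x 16^1.

Final answer: 17 x 16^{1} = 272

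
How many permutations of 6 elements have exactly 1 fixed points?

Choose which 1 elements are fixed: C(6,1) = 6.
Derange the remaining 5 using D(j) = (j-1)(D(j-1) + D(j-2)), D(0)=1, D(1)=0: D(2)=1, D(3)=2, D(4)=9, D(5)=44.
Total: 6 x 44.

Final answer: C(6,1) D(5) = 264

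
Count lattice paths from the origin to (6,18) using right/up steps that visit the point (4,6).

Paths (0,0)->(4,6): C(10,6) = 210.
Paths (4,6)->(6,18): C(14,12) = 91.
By multiplication principle: 210 x 91.

Final answer: 19110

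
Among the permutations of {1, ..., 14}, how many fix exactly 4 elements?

Choose which 4 elements are fixed: C(14,4) = 1001.
Derange the remaining 10 using D(j) = (j-1)(D(j-1) + D(j-2)), D(0)=1, D(1)=0: D(2)=1, D(3)=2, D(4)=9, D(5)=44, D(6)=265, D(7)=1854, D(8)=14833, D(9)=133496, D(10)=1334961.
Total: 1001 x 1334961.

Final answer: C(14,4) D(10) = 1336295961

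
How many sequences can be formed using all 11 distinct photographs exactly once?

The number of ways to arrange 11 distinct objects is 11!.

Final answer: 11! = 39916800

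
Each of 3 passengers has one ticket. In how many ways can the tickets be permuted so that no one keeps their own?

Derangements satisfy D(n) = (n-1)(D(n-1) + D(n-2)), starting from D(0)=1, D(1)=0.
D(2) = 1 x (0 + 1) = 1
D(3) = 2 x (D(2) + D(1)) = 2 x (1 + 0)

Final answer: D(3) = 2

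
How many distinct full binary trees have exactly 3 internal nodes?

This is counted by the nth Catalan number C_n. Here n = 3.
C_n = C(2n,n) - C(2n,n+1), so C_{3} = C(6,3) - C(6,4) = 20 - 15.

Final answer: C_{3} = 5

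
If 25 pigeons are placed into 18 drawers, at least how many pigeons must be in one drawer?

By the pigeonhole principle: ceiling(25/18).

Final answer: 2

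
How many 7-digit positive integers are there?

These are the integers in [10^6, 10^7), so the count is 10^7 - 10^6 = 9 x 10^6.

Final answer: 9000000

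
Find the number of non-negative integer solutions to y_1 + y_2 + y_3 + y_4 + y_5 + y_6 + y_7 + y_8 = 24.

Stars and bars with 24 stars and 7 bars:
C(24+8-1, 8-1) = C(31,7).

Final answer: C(31,7) = 2629575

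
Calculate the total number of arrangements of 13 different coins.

The number of ways to arrange 13 distinct objects is 13!.

Final answer: 13! = 6227020800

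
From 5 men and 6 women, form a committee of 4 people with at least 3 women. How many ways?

Sum over valid woman counts:
C(6,3)C(5,1) = 100
C(6,4)C(5,0) = 15
Total: 100 + 15.

Final answer: 115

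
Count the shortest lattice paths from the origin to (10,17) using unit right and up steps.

Each path has 10 right steps and 17 up steps in some order (27 steps total).
Choose which 17 of the 27 steps are up: C(27,17).

Final answer: C(27,17) = 8436285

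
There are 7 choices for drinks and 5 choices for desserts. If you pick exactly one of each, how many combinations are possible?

By the multiplication principle: 7 x 5.

Final answer: 35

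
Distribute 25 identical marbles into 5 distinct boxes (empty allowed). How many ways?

Stars and bars: C(n+k-1, k-1) = C(29,4).

Final answer: C(29,4) = 23751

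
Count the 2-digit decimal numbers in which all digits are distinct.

First digit: 9 (not 0). Second: 9 (not first). Third: 8, etc.
Total: 9 x 9.

Final answer: 81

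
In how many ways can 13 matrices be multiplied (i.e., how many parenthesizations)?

This is counted by the nth Catalan number C_n. Here n = 13 - 1 = 12.
C_n = C(2n,n)/(n+1), so C_{12} = C(24,12)/13 = 2704156/13.

Final answer: C_{12} = 208012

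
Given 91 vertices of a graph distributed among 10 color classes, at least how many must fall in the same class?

By pigeonhole with 91 objects and 10 categories: ceiling(91/10).

Final answer: 10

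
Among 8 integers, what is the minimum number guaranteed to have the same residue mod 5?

There are 5 possible values for residue mod 5. With 8 integers and 5 categories, by pigeonhole: ceiling(8/5).

Final answer: 2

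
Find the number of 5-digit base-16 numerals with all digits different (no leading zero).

The leading digit has 15 choices (anything but zero); the next has 15 (anything but the first), then 14, and so on, one fewer each time.
Total: 15 x 15 x 14 x 13 x 12.

Final answer: 491400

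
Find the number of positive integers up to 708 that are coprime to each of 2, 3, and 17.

|div by 2|=354, |div by 3|=236, |div by 17|=41.
|div by 2&3|=118, |div by 2&17|=20, |div by 3&17|=13, |div by all|=6.
By inclusion-exclusion, divisible by at least one: 354+236+41-118-20-13+6 = 486.
Not divisible by any: 708 - 486.

Final answer: 222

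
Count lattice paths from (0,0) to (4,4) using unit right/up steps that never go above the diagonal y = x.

Total monotonic paths to (4,4): C(8,4) = 70.
Reflecting each bad path at its first crossing gives a bijection with paths to (3,5): C(8,5) = 56.
Valid Dyck paths: 70 - 56.
(Equivalently, C_{4} = C(8,4)/5 = 70/5.)

Final answer: C_{4} = 14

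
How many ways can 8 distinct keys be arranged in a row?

The number of ways to arrange 8 distinct objects is 8!.

Final answer: 8! = 40320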